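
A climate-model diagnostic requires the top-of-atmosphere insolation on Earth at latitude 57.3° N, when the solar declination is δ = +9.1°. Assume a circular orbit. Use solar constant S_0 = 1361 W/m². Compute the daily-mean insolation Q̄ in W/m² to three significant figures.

Q̄ ≈ 329 W/m²

cos h₀ = −tan(+57.3°) tan(+9.100°) = -0.2495, h₀ = 1.8230 rad.
Bracket: h₀ sin ϕ sin δ + cos ϕ cos δ sin h₀ = 1.8230×0.84151×0.15816 + 0.54024×0.98741×0.96838 = 0.242629 + 0.516571 = 0.759200.
Q̄ = (S_0/π) × [bracket] = (1361/π) × 0.759200 = 328.9 W/m².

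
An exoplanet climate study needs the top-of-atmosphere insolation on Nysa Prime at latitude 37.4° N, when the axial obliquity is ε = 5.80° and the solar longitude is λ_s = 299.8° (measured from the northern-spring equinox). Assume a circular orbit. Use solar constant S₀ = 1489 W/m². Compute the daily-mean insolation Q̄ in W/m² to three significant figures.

Solar declination: sin δ = sin ε · sin λ_s = sin 5.80° × sin 299.8° = -0.08769, so δ = -5.031°.
cos H₀ = −tan(+37.4°) tan(-5.031°) = 0.0673, H₀ = 1.5034 rad.
Bracket: H₀ sin φ sin δ + cos φ cos δ sin H₀ = 1.5034×0.60738×-0.08769 + 0.79441×0.99615×0.99773 = -0.080073 + 0.789555 = 0.709482.
Q̄ = (S₀/π) × [bracket] = (1489/π) × 0.709482 = 336.3 W/m².

Q̄ ≈ 336 W/m²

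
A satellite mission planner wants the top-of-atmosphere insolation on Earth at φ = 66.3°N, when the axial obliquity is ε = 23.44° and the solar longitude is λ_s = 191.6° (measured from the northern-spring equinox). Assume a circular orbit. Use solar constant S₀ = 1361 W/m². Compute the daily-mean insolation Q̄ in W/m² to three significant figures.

Q̄ ≈ 127 W/m²

Solar declination: sin δ = sin ε · sin λ_s = sin 23.44° × sin 191.6° = -0.07999, so δ = -4.588°.
cos H₀ = −tan(+66.3°) tan(-4.588°) = 0.1828, H₀ = 1.3870 rad.
Bracket: H₀ sin φ sin δ + cos φ cos δ sin H₀ = 1.3870×0.91566×-0.07999 + 0.40195×0.99680×0.98315 = -0.101589 + 0.393913 = 0.292324.
Q̄ = (S₀/π) × [bracket] = (1361/π) × 0.292324 = 126.6 W/m².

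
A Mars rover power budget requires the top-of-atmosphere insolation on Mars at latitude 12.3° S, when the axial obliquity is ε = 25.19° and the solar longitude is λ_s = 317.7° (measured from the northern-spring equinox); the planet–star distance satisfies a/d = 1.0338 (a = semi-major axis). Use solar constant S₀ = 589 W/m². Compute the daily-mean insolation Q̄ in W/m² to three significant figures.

Solar declination: sin δ = sin ε · sin λ_s = sin 25.19° × sin 317.7° = -0.28645, so δ = -16.645°.
cos H₀ = −tan(-12.3°) tan(-16.645°) = -0.0652, H₀ = 1.6360 rad.
Bracket: H₀ sin φ sin δ + cos φ cos δ sin H₀ = 1.6360×-0.21303×-0.28645 + 0.97705×0.95810×0.99787 = 0.099833 + 0.934118 = 1.033951.
Inverse-square distance factor (a/d)² = 1.0338² = 1.068742.
Q̄ = (S₀/π) × 1.068742 × [bracket] = (589/π) × 1.068742 × 1.033951 = 207.2 W/m².

Q̄ ≈ 207 W/m²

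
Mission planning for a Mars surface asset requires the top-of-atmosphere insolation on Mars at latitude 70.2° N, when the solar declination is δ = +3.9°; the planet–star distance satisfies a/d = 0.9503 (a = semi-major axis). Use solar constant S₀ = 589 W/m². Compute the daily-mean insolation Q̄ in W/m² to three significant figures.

cos H₀ = −tan(+70.2°) tan(+3.900°) = -0.1894, H₀ = 1.7613 rad.
Bracket: H₀ sin φ sin δ + cos φ cos δ sin H₀ = 1.7613×0.94088×0.06802 + 0.33874×0.99768×0.98191 = 0.112721 + 0.331841 = 0.444562.
Inverse-square distance factor (a/d)² = 0.9503² = 0.903070.
Q̄ = (S₀/π) × 0.903070 × [bracket] = (589/π) × 0.903070 × 0.444562 = 75.27 W/m².

Q̄ ≈ 75.3 W/m²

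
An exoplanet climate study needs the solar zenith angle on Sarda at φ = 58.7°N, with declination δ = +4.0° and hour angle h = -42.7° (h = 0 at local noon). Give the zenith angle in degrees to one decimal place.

θ_z = 63.9°

cos θ_z = sin φ sin δ + cos φ cos δ cos h = 0.059604 + 0.380872 = 0.440476.
θ_z = arccos(0.440476) = 63.9°.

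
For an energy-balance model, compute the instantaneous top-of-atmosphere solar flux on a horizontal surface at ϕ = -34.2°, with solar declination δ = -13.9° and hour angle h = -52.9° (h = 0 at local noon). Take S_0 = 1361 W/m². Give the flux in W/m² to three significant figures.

cos θ_z = sin ϕ sin δ + cos ϕ cos δ cos h = 0.135028 + 0.484292 = 0.619320.
Flux = S_0 · cos θ_z = 1361 × 0.619320 = 842.9 W/m².

843 W/m²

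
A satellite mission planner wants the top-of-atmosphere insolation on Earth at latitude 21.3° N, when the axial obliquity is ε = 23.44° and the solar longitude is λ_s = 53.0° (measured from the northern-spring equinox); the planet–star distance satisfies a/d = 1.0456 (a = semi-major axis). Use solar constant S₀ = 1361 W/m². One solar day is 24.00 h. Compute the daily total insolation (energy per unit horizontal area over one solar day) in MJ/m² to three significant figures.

43.9 MJ/m²

Solar declination: sin δ = sin ε · sin λ_s = sin 23.44° × sin 53.0° = 0.31769, so δ = +18.523°.
cos H₀ = −tan(+21.3°) tan(+18.523°) = -0.1306, H₀ = 1.7018 rad.
Bracket: H₀ sin φ sin δ + cos φ cos δ sin H₀ = 1.7018×0.36325×0.31769 + 0.93169×0.94820×0.99143 = 0.196389 + 0.875857 = 1.072246.
Inverse-square distance factor (a/d)² = 1.0456² = 1.093279.
Q̄ = (S₀/π) × 1.093279 × [bracket] = (1361/π) × 1.093279 × 1.072246 = 507.85 W/m².
Daily total = Q̄ × 24.00 h × 3600 s/h = 507.85 × 24.00 × 3600 / 10⁶ = 43.88 MJ/m².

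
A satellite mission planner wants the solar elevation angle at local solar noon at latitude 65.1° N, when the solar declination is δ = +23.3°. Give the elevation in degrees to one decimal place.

At local noon the hour angle is zero, so the zenith angle equals |ϕ − δ| = |+65.1° − (+23.300°)| = 41.800°.
Elevation = 90° − 41.800° = 48.2°.

48.2°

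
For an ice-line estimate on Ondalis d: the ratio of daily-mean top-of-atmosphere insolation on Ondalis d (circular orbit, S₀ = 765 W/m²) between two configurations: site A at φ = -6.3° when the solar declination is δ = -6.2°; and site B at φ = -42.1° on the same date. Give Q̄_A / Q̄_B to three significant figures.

— Configuration A (φ=-6.3°):
cos H₀ = −tan(-6.3°) tan(-6.200°) = -0.0120, H₀ = 1.5828 rad.
Bracket: H₀ sin φ sin δ + cos φ cos δ sin H₀ = 1.5828×-0.10973×-0.10800 + 0.99396×0.99415×0.99993 = 0.018758 + 0.988076 = 1.006834.
Q̄ = (S₀/π) × [bracket] = (765/π) × 1.006834 = 245.17 W/m².
— Configuration B (φ=-42.1°):
cos H₀ = −tan(-42.1°) tan(-6.200°) = -0.0982, H₀ = 1.6691 rad.
Bracket: H₀ sin φ sin δ + cos φ cos δ sin H₀ = 1.6691×-0.67043×-0.10800 + 0.74198×0.99415×0.99517 = 0.120854 + 0.734077 = 0.854931.
Q̄ = (S₀/π) × [bracket] = (765/π) × 0.854931 = 208.18 W/m².
Ratio Q̄_A / Q̄_B = 245.17 / 208.18 = 1.178.

Q̄_A / Q̄_B ≈ 1.18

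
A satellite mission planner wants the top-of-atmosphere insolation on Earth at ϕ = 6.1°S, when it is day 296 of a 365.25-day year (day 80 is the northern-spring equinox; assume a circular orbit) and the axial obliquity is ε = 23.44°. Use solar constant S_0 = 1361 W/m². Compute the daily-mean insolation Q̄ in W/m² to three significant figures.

Q̄ ≈ 436 W/m²

Solar longitude: L_s = 360° × (296 − 80)/365.25 = 212.895°.
sin δ = sin 23.44° × sin 212.895° = -0.21604, so δ = -12.477°.
cos h₀ = −tan(-6.1°) tan(-12.477°) = -0.0236, h₀ = 1.5944 rad.
Bracket: h₀ sin ϕ sin δ + cos ϕ cos δ sin h₀ = 1.5944×-0.10626×-0.21604 + 0.99434×0.97638×0.99972 = 0.036602 + 0.970582 = 1.007184.
Q̄ = (S_0/π) × [bracket] = (1361/π) × 1.007184 = 436.3 W/m².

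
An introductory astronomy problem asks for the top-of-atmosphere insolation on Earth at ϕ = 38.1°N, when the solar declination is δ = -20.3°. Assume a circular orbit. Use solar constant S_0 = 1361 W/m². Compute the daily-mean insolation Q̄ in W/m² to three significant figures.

Q̄ ≈ 188 W/m²

cos h₀ = −tan(+38.1°) tan(-20.300°) = 0.2900, h₀ = 1.2765 rad.
Bracket: h₀ sin ϕ sin δ + cos ϕ cos δ sin h₀ = 1.2765×0.61704×-0.34694 + 0.78694×0.93789×0.95701 = -0.273268 + 0.706334 = 0.433066.
Q̄ = (S_0/π) × [bracket] = (1361/π) × 0.433066 = 187.6 W/m².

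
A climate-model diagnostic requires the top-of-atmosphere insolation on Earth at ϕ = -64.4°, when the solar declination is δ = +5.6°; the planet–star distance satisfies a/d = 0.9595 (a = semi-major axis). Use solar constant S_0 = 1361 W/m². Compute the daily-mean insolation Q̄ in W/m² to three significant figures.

Q̄ ≈ 120 W/m²

cos h₀ = −tan(-64.4°) tan(+5.600°) = 0.2046, h₀ = 1.3647 rad.
Bracket: h₀ sin ϕ sin δ + cos ϕ cos δ sin h₀ = 1.3647×-0.90183×0.09758 + 0.43209×0.99523×0.97884 = -0.120094 + 0.420930 = 0.300836.
Inverse-square distance factor (a/d)² = 0.9595² = 0.920640.
Q̄ = (S_0/π) × 0.920640 × [bracket] = (1361/π) × 0.920640 × 0.300836 = 120.0 W/m².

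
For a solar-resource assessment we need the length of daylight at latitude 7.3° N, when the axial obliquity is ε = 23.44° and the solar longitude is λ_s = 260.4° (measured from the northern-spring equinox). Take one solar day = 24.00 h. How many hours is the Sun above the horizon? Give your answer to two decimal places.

11.58 h

Solar declination: sin δ = sin ε · sin λ_s = sin 23.44° × sin 260.4° = -0.39222, so δ = -23.093°.
cos H₀ = −tan φ · tan δ = −tan(+7.3°) × tan(-23.093°) = 0.0546, so H₀ = 1.5161 rad = 86.87°.
Daylight = 2H₀/(2π) × 24.00 h = (1.5161/π) × 24.00 = 11.58 h.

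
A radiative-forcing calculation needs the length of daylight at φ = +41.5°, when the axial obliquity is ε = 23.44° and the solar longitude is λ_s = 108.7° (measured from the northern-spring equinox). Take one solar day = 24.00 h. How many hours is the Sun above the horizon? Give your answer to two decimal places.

14.81 h

Solar declination: sin δ = sin ε · sin λ_s = sin 23.44° × sin 108.7° = 0.37679, so δ = +22.135°.
cos H₀ = −tan φ · tan δ = −tan(+41.5°) × tan(+22.135°) = -0.3599, so H₀ = 1.9389 rad = 111.09°.
Daylight = 2H₀/(2π) × 24.00 h = (1.9389/π) × 24.00 = 14.81 h.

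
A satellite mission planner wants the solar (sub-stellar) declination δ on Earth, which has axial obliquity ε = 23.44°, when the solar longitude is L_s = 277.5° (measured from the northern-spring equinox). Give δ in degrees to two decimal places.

sin δ = sin ε · sin L_s = sin 23.44° × sin 277.5° = -0.394385.
δ = arcsin(-0.394385) = -23.23°.

δ = -23.23°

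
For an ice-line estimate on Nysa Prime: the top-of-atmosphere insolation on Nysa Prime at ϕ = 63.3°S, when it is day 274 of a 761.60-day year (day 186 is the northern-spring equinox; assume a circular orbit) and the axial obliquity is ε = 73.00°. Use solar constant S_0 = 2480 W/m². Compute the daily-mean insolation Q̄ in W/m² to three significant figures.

Q̄ ≈ 0.00 W/m²

Solar longitude: L_s = 360° × (274 − 186)/761.60 = 41.597°.
sin δ = sin 73.00° × sin 41.597° = 0.63487, so δ = +39.411°.
cos h₀ = −tan(-63.3°) tan(+39.411°) = 1.6338 ≥ 1 ⇒ polar night, h₀ = 0 and Q̄ = 0.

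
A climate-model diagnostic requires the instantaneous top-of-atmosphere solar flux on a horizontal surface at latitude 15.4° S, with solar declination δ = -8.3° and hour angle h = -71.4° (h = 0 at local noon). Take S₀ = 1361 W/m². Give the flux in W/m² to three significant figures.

466 W/m²

cos θ_z = sin φ sin δ + cos φ cos δ cos h = 0.038335 + 0.304286 = 0.342621.
Flux = S₀ · cos θ_z = 1361 × 0.342621 = 466.3 W/m².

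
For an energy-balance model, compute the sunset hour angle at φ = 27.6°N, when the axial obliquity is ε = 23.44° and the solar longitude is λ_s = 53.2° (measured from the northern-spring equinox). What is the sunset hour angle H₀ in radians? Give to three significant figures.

Solar declination: sin δ = sin ε · sin λ_s = sin 23.44° × sin 53.2° = 0.31852, so δ = +18.574°.
cos H₀ = −tan φ · tan δ = −tan(+27.6°) × tan(+18.574°) = -0.1757, so H₀ = 1.7474 rad = 100.12°.

H₀ = 1.75 rad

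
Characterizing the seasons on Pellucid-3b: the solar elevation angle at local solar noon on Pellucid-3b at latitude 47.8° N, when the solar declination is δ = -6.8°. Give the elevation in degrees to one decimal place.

35.4°

At local noon the hour angle is zero, so the zenith angle equals |φ − δ| = |+47.8° − (-6.800°)| = 54.600°.
Elevation = 90° − 54.600° = 35.4°.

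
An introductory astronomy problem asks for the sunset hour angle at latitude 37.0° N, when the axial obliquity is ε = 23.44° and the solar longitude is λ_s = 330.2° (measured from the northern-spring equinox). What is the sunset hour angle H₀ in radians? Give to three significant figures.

Solar declination: sin δ = sin ε · sin λ_s = sin 23.44° × sin 330.2° = -0.19769, so δ = -11.402°.
cos H₀ = −tan φ · tan δ = −tan(+37.0°) × tan(-11.402°) = 0.1520, so H₀ = 1.4182 rad = 81.26°.

H₀ = 1.42 rad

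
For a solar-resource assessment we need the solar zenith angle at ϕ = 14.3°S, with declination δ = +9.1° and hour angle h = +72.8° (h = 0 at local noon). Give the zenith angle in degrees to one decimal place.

θ_z = 75.9°

cos θ_z = sin ϕ sin δ + cos ϕ cos δ cos h = -0.039065 + 0.282939 = 0.243874.
θ_z = arccos(0.243874) = 75.9°.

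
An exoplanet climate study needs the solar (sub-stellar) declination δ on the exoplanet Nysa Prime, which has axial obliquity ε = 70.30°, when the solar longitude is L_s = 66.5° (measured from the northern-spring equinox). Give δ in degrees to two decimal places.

sin δ = sin ε · sin L_s = sin 70.30° × sin 66.5° = 0.863385.
δ = arcsin(0.863385) = +59.70°.

δ = +59.70°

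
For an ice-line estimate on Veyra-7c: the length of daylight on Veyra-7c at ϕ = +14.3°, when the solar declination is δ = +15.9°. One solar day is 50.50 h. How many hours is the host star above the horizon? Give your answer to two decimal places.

26.42 h

cos h₀ = −tan ϕ · tan δ = −tan(+14.3°) × tan(+15.900°) = -0.0726, so h₀ = 1.6435 rad = 94.16°.
Daylight = 2h₀/(2π) × 50.50 h = (1.6435/π) × 50.50 = 26.42 h.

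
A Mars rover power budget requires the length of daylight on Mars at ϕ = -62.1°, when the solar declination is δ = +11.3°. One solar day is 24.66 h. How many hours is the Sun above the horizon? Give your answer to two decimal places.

cos h₀ = −tan ϕ · tan δ = −tan(-62.1°) × tan(+11.300°) = 0.3774, so h₀ = 1.1838 rad = 67.83°.
Daylight = 2h₀/(2π) × 24.66 h = (1.1838/π) × 24.66 = 9.29 h.

9.29 h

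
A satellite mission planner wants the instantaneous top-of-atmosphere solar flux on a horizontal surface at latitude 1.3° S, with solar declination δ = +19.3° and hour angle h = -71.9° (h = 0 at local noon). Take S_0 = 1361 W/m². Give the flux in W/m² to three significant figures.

389 W/m²

cos θ_z = sin ϕ sin δ + cos ϕ cos δ cos h = -0.007498 + 0.293141 = 0.285643.
Flux = S_0 · cos θ_z = 1361 × 0.285643 = 388.8 W/m².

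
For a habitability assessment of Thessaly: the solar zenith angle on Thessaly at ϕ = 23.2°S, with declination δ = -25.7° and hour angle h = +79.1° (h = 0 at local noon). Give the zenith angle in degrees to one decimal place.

cos θ_z = sin ϕ sin δ + cos ϕ cos δ cos h = 0.170836 + 0.156611 = 0.327447.
θ_z = arccos(0.327447) = 70.9°.

θ_z = 70.9°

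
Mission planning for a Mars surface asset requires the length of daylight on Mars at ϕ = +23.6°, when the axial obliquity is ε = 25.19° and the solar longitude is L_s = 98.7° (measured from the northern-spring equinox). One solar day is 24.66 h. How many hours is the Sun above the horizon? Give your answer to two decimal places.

Solar declination: sin δ = sin ε · sin L_s = sin 25.19° × sin 98.7° = 0.42072, so δ = +24.880°.
cos h₀ = −tan ϕ · tan δ = −tan(+23.6°) × tan(+24.880°) = -0.2026, so h₀ = 1.7748 rad = 101.69°.
Daylight = 2h₀/(2π) × 24.66 h = (1.7748/π) × 24.66 = 13.93 h.

13.93 h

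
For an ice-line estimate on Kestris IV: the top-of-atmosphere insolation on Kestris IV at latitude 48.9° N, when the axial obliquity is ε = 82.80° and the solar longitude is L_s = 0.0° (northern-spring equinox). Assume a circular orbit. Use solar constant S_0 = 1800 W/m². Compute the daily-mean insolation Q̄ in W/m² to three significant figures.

Solar declination: sin δ = sin ε · sin L_s = sin 82.80° × sin 0.0° = 0.00000, so δ = +0.000°.
cos h₀ = −tan(+48.9°) tan(+0.000°) = -0.0000, h₀ = 1.5708 rad.
Bracket: h₀ sin ϕ sin δ + cos ϕ cos δ sin h₀ = 1.5708×0.75356×0.00000 + 0.65738×1.00000×1.00000 = 0.000000 + 0.657380 = 0.657380.
Q̄ = (S_0/π) × [bracket] = (1800/π) × 0.657380 = 376.7 W/m².

Q̄ ≈ 377 W/m²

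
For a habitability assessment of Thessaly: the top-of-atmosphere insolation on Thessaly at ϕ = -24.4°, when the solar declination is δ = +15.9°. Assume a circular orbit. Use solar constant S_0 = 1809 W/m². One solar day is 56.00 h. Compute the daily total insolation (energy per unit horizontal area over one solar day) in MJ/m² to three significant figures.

81.9 MJ/m²

cos h₀ = −tan(-24.4°) tan(+15.900°) = 0.1292, h₀ = 1.4412 rad.
Bracket: h₀ sin ϕ sin δ + cos ϕ cos δ sin h₀ = 1.4412×-0.41310×0.27396 + 0.91068×0.96174×0.99162 = -0.163105 + 0.868498 = 0.705393.
Q̄ = (S_0/π) × [bracket] = (1809/π) × 0.705393 = 406.18 W/m².
Daily total = Q̄ × 56.00 h × 3600 s/h = 406.18 × 56.00 × 3600 / 10⁶ = 81.89 MJ/m².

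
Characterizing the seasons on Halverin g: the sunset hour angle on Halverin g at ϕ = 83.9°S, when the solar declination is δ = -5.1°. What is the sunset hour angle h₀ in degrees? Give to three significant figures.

h₀ = 147°

cos h₀ = −tan ϕ · tan δ = −tan(-83.9°) × tan(-5.100°) = -0.8351, so h₀ = 2.5591 rad = 146.63°.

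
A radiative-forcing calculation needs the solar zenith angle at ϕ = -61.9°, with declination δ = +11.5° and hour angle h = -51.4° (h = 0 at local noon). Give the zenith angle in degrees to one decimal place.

θ_z = 83.6°

cos θ_z = sin ϕ sin δ + cos ϕ cos δ cos h = -0.175868 + 0.287955 = 0.112087.
θ_z = arccos(0.112087) = 83.6°.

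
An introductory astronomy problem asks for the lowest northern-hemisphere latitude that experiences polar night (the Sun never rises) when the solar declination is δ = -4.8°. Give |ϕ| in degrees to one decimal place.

Polar night requires cos h₀ = −tan ϕ tan δ ≥ 1, i.e. tan ϕ tan δ ≤ −1.
The boundary is |tan ϕ| · |tan δ| = 1, so |ϕ| = 90° − |δ| = 90° − 4.8° = 85.2° in the northern hemisphere.

|ϕ| = 85.2°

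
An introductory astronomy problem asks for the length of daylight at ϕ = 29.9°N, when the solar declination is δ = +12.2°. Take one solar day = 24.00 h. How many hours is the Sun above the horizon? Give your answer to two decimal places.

cos h₀ = −tan ϕ · tan δ = −tan(+29.9°) × tan(+12.200°) = -0.1243, so h₀ = 1.6954 rad = 97.14°.
Daylight = 2h₀/(2π) × 24.00 h = (1.6954/π) × 24.00 = 12.95 h.

12.95 h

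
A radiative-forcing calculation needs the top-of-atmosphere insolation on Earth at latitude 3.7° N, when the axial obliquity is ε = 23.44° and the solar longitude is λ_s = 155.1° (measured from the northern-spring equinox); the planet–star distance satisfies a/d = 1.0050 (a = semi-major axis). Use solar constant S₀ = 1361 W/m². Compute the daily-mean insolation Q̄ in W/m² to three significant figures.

Q̄ ≈ 438 W/m²

Solar declination: sin δ = sin ε · sin λ_s = sin 23.44° × sin 155.1° = 0.16748, so δ = +9.642°.
cos H₀ = −tan(+3.7°) tan(+9.642°) = -0.0110, H₀ = 1.5818 rad.
Bracket: H₀ sin φ sin δ + cos φ cos δ sin H₀ = 1.5818×0.06453×0.16748 + 0.99792×0.98587×0.99994 = 0.017095 + 0.983760 = 1.000855.
Inverse-square distance factor (a/d)² = 1.0050² = 1.010025.
Q̄ = (S₀/π) × 1.010025 × [bracket] = (1361/π) × 1.010025 × 1.000855 = 437.9 W/m².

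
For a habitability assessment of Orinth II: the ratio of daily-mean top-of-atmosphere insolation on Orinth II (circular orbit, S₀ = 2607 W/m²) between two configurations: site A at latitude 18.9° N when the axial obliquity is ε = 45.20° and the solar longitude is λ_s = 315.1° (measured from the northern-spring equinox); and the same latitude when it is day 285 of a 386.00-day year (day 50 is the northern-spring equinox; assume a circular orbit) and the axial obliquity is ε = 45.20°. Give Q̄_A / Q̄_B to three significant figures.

Q̄_A / Q̄_B ≈ 0.921

— Configuration A (φ=+18.9°):
Solar declination: sin δ = sin ε · sin λ_s = sin 45.20° × sin 315.1° = -0.50087, so δ = -30.057°.
cos H₀ = −tan(+18.9°) tan(-30.057°) = 0.1981, H₀ = 1.3713 rad.
Bracket: H₀ sin φ sin δ + cos φ cos δ sin H₀ = 1.3713×0.32392×-0.50087 + 0.94609×0.86552×0.98018 = -0.222482 + 0.802630 = 0.580148.
Q̄ = (S₀/π) × [bracket] = (2607/π) × 0.580148 = 481.43 W/m².
— Configuration B (φ=+18.9°):
Solar longitude: λ_s = 360° × (285 − 50)/386.00 = 219.171°.
sin δ = sin 45.20° × sin 219.171° = -0.44819, so δ = -26.628°.
cos H₀ = −tan(+18.9°) tan(-26.628°) = 0.1717, H₀ = 1.3983 rad.
Bracket: H₀ sin φ sin δ + cos φ cos δ sin H₀ = 1.3983×0.32392×-0.44819 + 0.94609×0.89394×0.98516 = -0.203002 + 0.833197 = 0.630195.
Q̄ = (S₀/π) × [bracket] = (2607/π) × 0.630195 = 522.96 W/m².
Ratio Q̄_A / Q̄_B = 481.43 / 522.96 = 0.9206.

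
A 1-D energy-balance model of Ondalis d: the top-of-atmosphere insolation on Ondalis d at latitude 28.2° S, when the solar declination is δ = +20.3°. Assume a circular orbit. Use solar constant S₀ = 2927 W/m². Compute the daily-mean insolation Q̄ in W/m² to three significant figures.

cos H₀ = −tan(-28.2°) tan(+20.300°) = 0.1983, H₀ = 1.3711 rad.
Bracket: H₀ sin φ sin δ + cos φ cos δ sin H₀ = 1.3711×-0.47255×0.34694 + 0.88130×0.93789×0.98013 = -0.224787 + 0.810139 = 0.585352.
Q̄ = (S₀/π) × [bracket] = (2927/π) × 0.585352 = 545.4 W/m².

Q̄ ≈ 545 W/m²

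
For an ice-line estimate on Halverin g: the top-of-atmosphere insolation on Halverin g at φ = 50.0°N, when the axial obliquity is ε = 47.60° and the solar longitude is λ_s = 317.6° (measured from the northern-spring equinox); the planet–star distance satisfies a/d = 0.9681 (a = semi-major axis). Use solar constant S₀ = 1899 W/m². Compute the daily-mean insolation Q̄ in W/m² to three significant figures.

Q̄ ≈ 53.7 W/m²

Solar declination: sin δ = sin ε · sin λ_s = sin 47.60° × sin 317.6° = -0.49794, so δ = -29.864°.
cos H₀ = −tan(+50.0°) tan(-29.864°) = 0.6843, H₀ = 0.8172 rad.
Bracket: H₀ sin φ sin δ + cos φ cos δ sin H₀ = 0.8172×0.76604×-0.49794 + 0.64279×0.86721×0.72921 = -0.311714 + 0.406486 = 0.094772.
Inverse-square distance factor (a/d)² = 0.9681² = 0.937218.
Q̄ = (S₀/π) × 0.937218 × [bracket] = (1899/π) × 0.937218 × 0.094772 = 53.69 W/m².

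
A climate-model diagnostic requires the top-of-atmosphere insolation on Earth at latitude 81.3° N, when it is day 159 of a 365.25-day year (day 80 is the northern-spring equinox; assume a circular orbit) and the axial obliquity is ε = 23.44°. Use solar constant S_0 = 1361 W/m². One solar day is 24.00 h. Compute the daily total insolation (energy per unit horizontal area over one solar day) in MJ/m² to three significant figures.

Solar longitude: L_s = 360° × (159 − 80)/365.25 = 77.864°.
sin δ = sin 23.44° × sin 77.864° = 0.38890, so δ = +22.886°.
cos h₀ = −tan(+81.3°) tan(+22.886°) = -2.7586 ≤ −1 ⇒ polar day, h₀ = π.
Bracket: h₀ sin ϕ sin δ + cos ϕ cos δ sin h₀ = 3.1416×0.98849×0.38890 + 0.15126×0.92128×0.00000 = 1.207706 + 0.000000 = 1.207706.
Q̄ = (S_0/π) × [bracket] = (1361/π) × 1.207706 = 523.20 W/m².
Daily total = Q̄ × 24.00 h × 3600 s/h = 523.20 × 24.00 × 3600 / 10⁶ = 45.20 MJ/m².

45.2 MJ/m²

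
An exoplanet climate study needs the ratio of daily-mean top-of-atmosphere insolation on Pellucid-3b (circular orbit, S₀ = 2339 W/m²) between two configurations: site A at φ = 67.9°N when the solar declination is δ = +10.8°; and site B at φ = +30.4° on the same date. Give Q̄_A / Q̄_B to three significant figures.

Q̄_A / Q̄_B ≈ 0.683

— Configuration A (φ=+67.9°):
cos H₀ = −tan(+67.9°) tan(+10.800°) = -0.4698, H₀ = 2.0598 rad.
Bracket: H₀ sin φ sin δ + cos φ cos δ sin H₀ = 2.0598×0.92653×0.18738 + 0.37622×0.98229×0.88278 = 0.357608 + 0.326238 = 0.683846.
Q̄ = (S₀/π) × [bracket] = (2339/π) × 0.683846 = 509.14 W/m².
— Configuration B (φ=+30.4°):
cos H₀ = −tan(+30.4°) tan(+10.800°) = -0.1119, H₀ = 1.6829 rad.
Bracket: H₀ sin φ sin δ + cos φ cos δ sin H₀ = 1.6829×0.50603×0.18738 + 0.86251×0.98229×0.99372 = 0.159572 + 0.841914 = 1.001486.
Q̄ = (S₀/π) × [bracket] = (2339/π) × 1.001486 = 745.63 W/m².
Ratio Q̄_A / Q̄_B = 509.14 / 745.63 = 0.6828.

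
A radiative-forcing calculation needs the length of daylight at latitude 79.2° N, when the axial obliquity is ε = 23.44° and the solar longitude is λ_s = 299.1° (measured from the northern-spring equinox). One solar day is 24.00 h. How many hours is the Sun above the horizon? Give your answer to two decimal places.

Solar declination: sin δ = sin ε · sin λ_s = sin 23.44° × sin 299.1° = -0.34758, so δ = -20.339°.
cos H₀ = −tan φ · tan δ = 1.9432 ≥ 1, so the Sun never rises (polar night) and H₀ = 0.
Daylight = 2H₀/(2π) × 24.00 h = (0.0000/π) × 24.00 = 0.00 h.

0.00 h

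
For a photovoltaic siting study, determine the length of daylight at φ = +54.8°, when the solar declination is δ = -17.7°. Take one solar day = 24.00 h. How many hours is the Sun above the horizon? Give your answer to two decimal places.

cos H₀ = −tan φ · tan δ = −tan(+54.8°) × tan(-17.700°) = 0.4524, so H₀ = 1.1013 rad = 63.10°.
Daylight = 2H₀/(2π) × 24.00 h = (1.1013/π) × 24.00 = 8.41 h.

8.41 h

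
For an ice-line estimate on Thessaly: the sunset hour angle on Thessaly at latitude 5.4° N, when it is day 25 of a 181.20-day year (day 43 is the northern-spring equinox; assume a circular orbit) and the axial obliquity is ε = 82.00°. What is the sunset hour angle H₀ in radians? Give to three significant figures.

H₀ = 1.50 rad

Solar longitude: λ_s = 360° × (25 − 43)/181.20 = -35.762°, i.e. -35.762° + 360° = 324.238°.
sin δ = sin 82.00° × sin 324.238° = -0.57873, so δ = -35.361°.
cos H₀ = −tan φ · tan δ = −tan(+5.4°) × tan(-35.361°) = 0.0671, so H₀ = 1.5037 rad = 86.15°.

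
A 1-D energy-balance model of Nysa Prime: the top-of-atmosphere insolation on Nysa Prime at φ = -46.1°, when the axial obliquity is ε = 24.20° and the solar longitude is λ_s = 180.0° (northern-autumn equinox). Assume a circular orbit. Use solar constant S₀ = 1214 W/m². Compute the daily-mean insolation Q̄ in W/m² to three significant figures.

Q̄ ≈ 268 W/m²

Solar declination: sin δ = sin ε · sin λ_s = sin 24.20° × sin 180.0° = 0.00000, so δ = +0.000°.
cos H₀ = −tan(-46.1°) tan(+0.000°) = 0.0000, H₀ = 1.5708 rad.
Bracket: H₀ sin φ sin δ + cos φ cos δ sin H₀ = 1.5708×-0.72055×0.00000 + 0.69340×1.00000×1.00000 = -0.000000 + 0.693400 = 0.693400.
Q̄ = (S₀/π) × [bracket] = (1214/π) × 0.693400 = 267.9 W/m².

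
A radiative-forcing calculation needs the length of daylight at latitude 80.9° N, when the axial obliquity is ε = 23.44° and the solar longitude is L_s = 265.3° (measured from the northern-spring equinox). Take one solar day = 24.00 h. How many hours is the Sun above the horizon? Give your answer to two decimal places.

0.00 h

Solar declination: sin δ = sin ε · sin L_s = sin 23.44° × sin 265.3° = -0.39645, so δ = -23.356°.
cos h₀ = −tan ϕ · tan δ = 2.6961 ≥ 1, so the Sun never rises (polar night) and h₀ = 0.
Daylight = 2h₀/(2π) × 24.00 h = (0.0000/π) × 24.00 = 0.00 h.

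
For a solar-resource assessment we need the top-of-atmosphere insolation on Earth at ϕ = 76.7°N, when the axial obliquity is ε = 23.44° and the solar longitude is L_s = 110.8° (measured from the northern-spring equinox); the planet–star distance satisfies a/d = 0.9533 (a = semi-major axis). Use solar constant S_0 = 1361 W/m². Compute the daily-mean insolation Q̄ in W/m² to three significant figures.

Solar declination: sin δ = sin ε · sin L_s = sin 23.44° × sin 110.8° = 0.37186, so δ = +21.831°.
cos h₀ = −tan(+76.7°) tan(+21.831°) = -1.6946 ≤ −1 ⇒ polar day, h₀ = π.
Bracket: h₀ sin ϕ sin δ + cos ϕ cos δ sin h₀ = 3.1416×0.97318×0.37186 + 0.23005×0.92829×0.00000 = 1.136903 + 0.000000 = 1.136903.
Inverse-square distance factor (a/d)² = 0.9533² = 0.908781.
Q̄ = (S_0/π) × 0.908781 × [bracket] = (1361/π) × 0.908781 × 1.136903 = 447.6 W/m².

Q̄ ≈ 448 W/m²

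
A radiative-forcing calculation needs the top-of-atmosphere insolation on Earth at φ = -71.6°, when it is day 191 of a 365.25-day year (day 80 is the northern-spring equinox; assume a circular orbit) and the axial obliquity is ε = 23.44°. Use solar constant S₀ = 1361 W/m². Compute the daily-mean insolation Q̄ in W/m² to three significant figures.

Q̄ ≈ 0.00 W/m²

Solar longitude: λ_s = 360° × (191 − 80)/365.25 = 109.405°.
sin δ = sin 23.44° × sin 109.405° = 0.37519, so δ = +22.036°.
cos H₀ = −tan(-71.6°) tan(+22.036°) = 1.2168 ≥ 1 ⇒ polar night, H₀ = 0 and Q̄ = 0.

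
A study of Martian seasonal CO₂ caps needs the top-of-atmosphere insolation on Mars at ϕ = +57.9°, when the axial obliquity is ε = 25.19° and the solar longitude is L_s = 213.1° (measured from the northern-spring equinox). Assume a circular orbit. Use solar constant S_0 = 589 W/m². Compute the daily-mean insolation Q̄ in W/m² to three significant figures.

Q̄ ≈ 46.0 W/m²

Solar declination: sin δ = sin ε · sin L_s = sin 25.19° × sin 213.1° = -0.23243, so δ = -13.440°.
cos h₀ = −tan(+57.9°) tan(-13.440°) = 0.3810, h₀ = 1.1800 rad.
Bracket: h₀ sin ϕ sin δ + cos ϕ cos δ sin h₀ = 1.1800×0.84712×-0.23243 + 0.53140×0.97261×0.92459 = -0.232337 + 0.477870 = 0.245533.
Q̄ = (S_0/π) × [bracket] = (589/π) × 0.245533 = 46.03 W/m².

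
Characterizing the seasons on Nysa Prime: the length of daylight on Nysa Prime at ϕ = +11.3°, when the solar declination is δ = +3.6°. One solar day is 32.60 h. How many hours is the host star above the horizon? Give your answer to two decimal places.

16.43 h

cos h₀ = −tan ϕ · tan δ = −tan(+11.3°) × tan(+3.600°) = -0.0126, so h₀ = 1.5834 rad = 90.72°.
Daylight = 2h₀/(2π) × 32.60 h = (1.5834/π) × 32.60 = 16.43 h.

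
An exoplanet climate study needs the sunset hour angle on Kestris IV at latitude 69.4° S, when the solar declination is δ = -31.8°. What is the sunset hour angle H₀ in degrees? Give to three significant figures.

Sunrise equation: cos H₀ = −tan φ · tan δ = -1.6496 ≤ −1, so the host star never sets (polar day) and H₀ = π.

H₀ = 180°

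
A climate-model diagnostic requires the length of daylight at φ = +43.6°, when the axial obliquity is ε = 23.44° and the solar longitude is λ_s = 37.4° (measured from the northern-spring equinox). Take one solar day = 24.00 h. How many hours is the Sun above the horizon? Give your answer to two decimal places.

13.83 h

Solar declination: sin δ = sin ε · sin λ_s = sin 23.44° × sin 37.4° = 0.24161, so δ = +13.981°.
cos H₀ = −tan φ · tan δ = −tan(+43.6°) × tan(+13.981°) = -0.2371, so H₀ = 1.8102 rad = 103.72°.
Daylight = 2H₀/(2π) × 24.00 h = (1.8102/π) × 24.00 = 13.83 h.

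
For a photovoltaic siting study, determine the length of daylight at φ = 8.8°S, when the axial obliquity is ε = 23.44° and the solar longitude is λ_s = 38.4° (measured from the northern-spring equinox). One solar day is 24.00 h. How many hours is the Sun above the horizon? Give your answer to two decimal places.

Solar declination: sin δ = sin ε · sin λ_s = sin 23.44° × sin 38.4° = 0.24709, so δ = +14.305°.
cos H₀ = −tan φ · tan δ = −tan(-8.8°) × tan(+14.305°) = 0.0395, so H₀ = 1.5313 rad = 87.74°.
Daylight = 2H₀/(2π) × 24.00 h = (1.5313/π) × 24.00 = 11.70 h.

11.70 h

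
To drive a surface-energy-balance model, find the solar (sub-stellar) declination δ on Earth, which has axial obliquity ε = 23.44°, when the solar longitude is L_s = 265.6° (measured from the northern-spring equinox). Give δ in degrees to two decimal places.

δ = -23.37°

sin δ = sin ε · sin L_s = sin 23.44° × sin 265.6° = -0.396616.
δ = arcsin(-0.396616) = -23.37°.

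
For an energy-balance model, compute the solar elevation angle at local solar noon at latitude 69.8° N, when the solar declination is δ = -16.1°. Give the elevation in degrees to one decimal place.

4.1°

At local noon the hour angle is zero, so the zenith angle equals |φ − δ| = |+69.8° − (-16.100°)| = 85.900°.
Elevation = 90° − 85.900° = 4.1°.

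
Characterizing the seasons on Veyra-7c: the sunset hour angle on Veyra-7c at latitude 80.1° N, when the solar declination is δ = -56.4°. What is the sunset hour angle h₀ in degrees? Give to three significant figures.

cos h₀ = −tan ϕ · tan δ = 8.6240 ≥ 1, so the host star never rises (polar night) and h₀ = 0.

h₀ = 0.00°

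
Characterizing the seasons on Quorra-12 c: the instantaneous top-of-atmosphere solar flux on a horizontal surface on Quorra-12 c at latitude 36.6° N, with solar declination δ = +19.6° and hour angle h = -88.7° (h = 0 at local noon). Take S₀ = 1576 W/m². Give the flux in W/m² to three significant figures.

342 W/m²

cos θ_z = sin φ sin δ + cos φ cos δ cos h = 0.200005 + 0.017158 = 0.217163.
Flux = S₀ · cos θ_z = 1576 × 0.217163 = 342.2 W/m².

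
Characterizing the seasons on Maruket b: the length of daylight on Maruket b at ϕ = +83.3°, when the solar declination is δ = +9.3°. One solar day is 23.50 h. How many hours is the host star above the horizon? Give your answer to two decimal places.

23.50 h

Sunrise equation: cos h₀ = −tan ϕ · tan δ = -1.3940 ≤ −1, so the host star never sets (polar day) and h₀ = π.
Daylight = 2h₀/(2π) × 23.50 h = (3.1416/π) × 23.50 = 23.50 h.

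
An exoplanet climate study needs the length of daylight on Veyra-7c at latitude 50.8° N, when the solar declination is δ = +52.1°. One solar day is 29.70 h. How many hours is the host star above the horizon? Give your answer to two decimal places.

29.70 h

Sunrise equation: cos H₀ = −tan φ · tan δ = -1.5750 ≤ −1, so the host star never sets (polar day) and H₀ = π.
Daylight = 2H₀/(2π) × 29.70 h = (3.1416/π) × 29.70 = 29.70 h.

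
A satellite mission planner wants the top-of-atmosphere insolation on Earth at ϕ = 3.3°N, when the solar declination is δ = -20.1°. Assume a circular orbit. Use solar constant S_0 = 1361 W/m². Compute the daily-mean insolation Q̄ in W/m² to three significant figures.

Q̄ ≈ 393 W/m²

cos h₀ = −tan(+3.3°) tan(-20.100°) = 0.0211, h₀ = 1.5497 rad.
Bracket: h₀ sin ϕ sin δ + cos ϕ cos δ sin h₀ = 1.5497×0.05756×-0.34366 + 0.99834×0.93909×0.99978 = -0.030655 + 0.937325 = 0.906670.
Q̄ = (S_0/π) × [bracket] = (1361/π) × 0.906670 = 392.8 W/m².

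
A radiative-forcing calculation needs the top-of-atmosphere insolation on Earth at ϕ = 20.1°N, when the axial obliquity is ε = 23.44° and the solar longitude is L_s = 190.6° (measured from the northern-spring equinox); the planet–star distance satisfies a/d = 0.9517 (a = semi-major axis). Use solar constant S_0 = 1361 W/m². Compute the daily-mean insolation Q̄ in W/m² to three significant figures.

Solar declination: sin δ = sin ε · sin L_s = sin 23.44° × sin 190.6° = -0.07317, so δ = -4.196°.
cos h₀ = −tan(+20.1°) tan(-4.196°) = 0.0268, h₀ = 1.5439 rad.
Bracket: h₀ sin ϕ sin δ + cos ϕ cos δ sin h₀ = 1.5439×0.34366×-0.07317 + 0.93909×0.99732×0.99964 = -0.038822 + 0.936236 = 0.897414.
Inverse-square distance factor (a/d)² = 0.9517² = 0.905733.
Q̄ = (S_0/π) × 0.905733 × [bracket] = (1361/π) × 0.905733 × 0.897414 = 352.1 W/m².

Q̄ ≈ 352 W/m²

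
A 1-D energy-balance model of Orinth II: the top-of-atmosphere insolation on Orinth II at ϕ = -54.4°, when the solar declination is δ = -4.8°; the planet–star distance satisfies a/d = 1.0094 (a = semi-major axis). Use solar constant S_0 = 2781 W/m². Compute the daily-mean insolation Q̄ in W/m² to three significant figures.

cos h₀ = −tan(-54.4°) tan(-4.800°) = -0.1173, h₀ = 1.6884 rad.
Bracket: h₀ sin ϕ sin δ + cos ϕ cos δ sin h₀ = 1.6884×-0.81310×-0.08368 + 0.58212×0.99649×0.99310 = 0.114879 + 0.576074 = 0.690953.
Inverse-square distance factor (a/d)² = 1.0094² = 1.018888.
Q̄ = (S_0/π) × 1.018888 × [bracket] = (2781/π) × 1.018888 × 0.690953 = 623.2 W/m².

Q̄ ≈ 623 W/m²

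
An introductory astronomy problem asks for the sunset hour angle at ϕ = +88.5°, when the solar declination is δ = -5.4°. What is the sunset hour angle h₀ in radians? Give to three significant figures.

cos h₀ = −tan ϕ · tan δ = 3.6099 ≥ 1, so the Sun never rises (polar night) and h₀ = 0.

h₀ = 0.00 rad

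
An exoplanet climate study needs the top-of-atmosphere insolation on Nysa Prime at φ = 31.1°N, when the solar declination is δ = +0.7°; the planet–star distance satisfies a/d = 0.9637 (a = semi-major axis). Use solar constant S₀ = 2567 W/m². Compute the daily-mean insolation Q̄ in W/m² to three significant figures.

Q̄ ≈ 657 W/m²

cos H₀ = −tan(+31.1°) tan(+0.700°) = -0.0074, H₀ = 1.5782 rad.
Bracket: H₀ sin φ sin δ + cos φ cos δ sin H₀ = 1.5782×0.51653×0.01222 + 0.85627×0.99993×0.99997 = 0.009962 + 0.856184 = 0.866146.
Inverse-square distance factor (a/d)² = 0.9637² = 0.928718.
Q̄ = (S₀/π) × 0.928718 × [bracket] = (2567/π) × 0.928718 × 0.866146 = 657.3 W/m².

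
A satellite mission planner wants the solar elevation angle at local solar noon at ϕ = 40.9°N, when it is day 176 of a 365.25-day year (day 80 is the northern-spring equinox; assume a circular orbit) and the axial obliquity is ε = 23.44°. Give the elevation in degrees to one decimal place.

Solar longitude: L_s = 360° × (176 − 80)/365.25 = 94.620°.
sin δ = sin 23.44° × sin 94.620° = 0.39650, so δ = +23.359°.
At local noon the hour angle is zero, so the zenith angle equals |ϕ − δ| = |+40.9° − (+23.359°)| = 17.541°.
Elevation = 90° − 17.541° = 72.5°.

72.5°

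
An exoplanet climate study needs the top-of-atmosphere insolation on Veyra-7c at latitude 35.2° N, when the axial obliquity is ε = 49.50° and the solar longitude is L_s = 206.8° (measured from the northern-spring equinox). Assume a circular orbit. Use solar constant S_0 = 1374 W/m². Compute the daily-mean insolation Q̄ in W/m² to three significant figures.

Q̄ ≈ 211 W/m²

Solar declination: sin δ = sin ε · sin L_s = sin 49.50° × sin 206.8° = -0.34285, so δ = -20.051°.
cos h₀ = −tan(+35.2°) tan(-20.051°) = 0.2575, h₀ = 1.3104 rad.
Bracket: h₀ sin ϕ sin δ + cos ϕ cos δ sin h₀ = 1.3104×0.57643×-0.34285 + 0.81714×0.93939×0.96629 = -0.258973 + 0.741737 = 0.482764.
Q̄ = (S_0/π) × [bracket] = (1374/π) × 0.482764 = 211.1 W/m².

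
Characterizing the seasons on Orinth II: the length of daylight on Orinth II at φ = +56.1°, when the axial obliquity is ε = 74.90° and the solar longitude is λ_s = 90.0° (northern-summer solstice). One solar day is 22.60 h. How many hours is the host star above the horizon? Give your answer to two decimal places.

Solar declination: sin δ = sin ε · sin λ_s = sin 74.90° × sin 90.0° = 0.96547, so δ = +74.900°.
Sunrise equation: cos H₀ = −tan φ · tan δ = -5.5154 ≤ −1, so the host star never sets (polar day) and H₀ = π.
Daylight = 2H₀/(2π) × 22.60 h = (3.1416/π) × 22.60 = 22.60 h.

22.60 h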